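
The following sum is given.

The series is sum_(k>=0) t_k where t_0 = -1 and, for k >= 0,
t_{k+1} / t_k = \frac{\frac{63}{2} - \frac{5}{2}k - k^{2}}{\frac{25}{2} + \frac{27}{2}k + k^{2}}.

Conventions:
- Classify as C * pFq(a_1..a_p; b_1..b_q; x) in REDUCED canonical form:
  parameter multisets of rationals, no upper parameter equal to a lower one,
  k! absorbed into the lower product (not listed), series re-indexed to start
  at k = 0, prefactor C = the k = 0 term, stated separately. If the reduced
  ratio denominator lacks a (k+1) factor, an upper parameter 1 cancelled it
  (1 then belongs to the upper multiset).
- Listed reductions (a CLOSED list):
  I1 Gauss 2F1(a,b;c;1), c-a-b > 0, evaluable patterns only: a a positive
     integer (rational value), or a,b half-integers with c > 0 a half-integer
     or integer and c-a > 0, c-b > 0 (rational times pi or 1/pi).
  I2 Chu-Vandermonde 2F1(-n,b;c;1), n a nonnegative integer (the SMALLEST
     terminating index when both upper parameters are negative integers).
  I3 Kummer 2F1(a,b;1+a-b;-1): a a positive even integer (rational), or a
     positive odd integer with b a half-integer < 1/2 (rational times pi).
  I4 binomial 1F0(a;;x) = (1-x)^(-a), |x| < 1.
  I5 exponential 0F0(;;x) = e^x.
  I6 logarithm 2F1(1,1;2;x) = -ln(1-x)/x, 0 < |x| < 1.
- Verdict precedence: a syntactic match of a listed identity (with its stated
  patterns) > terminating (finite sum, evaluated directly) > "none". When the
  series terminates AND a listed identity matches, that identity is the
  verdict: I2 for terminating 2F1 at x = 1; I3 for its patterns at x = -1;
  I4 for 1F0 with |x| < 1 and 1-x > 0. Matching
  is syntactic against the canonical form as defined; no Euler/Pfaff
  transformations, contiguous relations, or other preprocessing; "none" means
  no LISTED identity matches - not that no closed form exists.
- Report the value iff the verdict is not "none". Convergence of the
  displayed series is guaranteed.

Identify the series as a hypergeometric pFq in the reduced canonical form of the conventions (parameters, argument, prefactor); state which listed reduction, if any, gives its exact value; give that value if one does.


The tell: t_0 being -1, factor the ratio over Q (C = -1, x = -1): negated roots = parameters.
Step ratio: r(k) = -1 * (k-\frac{9}{2}) (k+7) / [(k+\frac{25}{2}) (k+1)] ; factor over Q: parameters, x = -1, and C = -1.

At argument -1: a 2F1 with upper {-\frac{9}{2}, 7}, lower {\frac{25}{2}}, scaled by C = -1. Verdict: Kummer's theorem (I3) fires (x = -1; c = \frac{25}{2} equals 1+a-b for upper {-\frac{9}{2}, 7}: listed pattern). Exact value: \left(-\frac{334639305}{134217728}\right) \cdot \pi.


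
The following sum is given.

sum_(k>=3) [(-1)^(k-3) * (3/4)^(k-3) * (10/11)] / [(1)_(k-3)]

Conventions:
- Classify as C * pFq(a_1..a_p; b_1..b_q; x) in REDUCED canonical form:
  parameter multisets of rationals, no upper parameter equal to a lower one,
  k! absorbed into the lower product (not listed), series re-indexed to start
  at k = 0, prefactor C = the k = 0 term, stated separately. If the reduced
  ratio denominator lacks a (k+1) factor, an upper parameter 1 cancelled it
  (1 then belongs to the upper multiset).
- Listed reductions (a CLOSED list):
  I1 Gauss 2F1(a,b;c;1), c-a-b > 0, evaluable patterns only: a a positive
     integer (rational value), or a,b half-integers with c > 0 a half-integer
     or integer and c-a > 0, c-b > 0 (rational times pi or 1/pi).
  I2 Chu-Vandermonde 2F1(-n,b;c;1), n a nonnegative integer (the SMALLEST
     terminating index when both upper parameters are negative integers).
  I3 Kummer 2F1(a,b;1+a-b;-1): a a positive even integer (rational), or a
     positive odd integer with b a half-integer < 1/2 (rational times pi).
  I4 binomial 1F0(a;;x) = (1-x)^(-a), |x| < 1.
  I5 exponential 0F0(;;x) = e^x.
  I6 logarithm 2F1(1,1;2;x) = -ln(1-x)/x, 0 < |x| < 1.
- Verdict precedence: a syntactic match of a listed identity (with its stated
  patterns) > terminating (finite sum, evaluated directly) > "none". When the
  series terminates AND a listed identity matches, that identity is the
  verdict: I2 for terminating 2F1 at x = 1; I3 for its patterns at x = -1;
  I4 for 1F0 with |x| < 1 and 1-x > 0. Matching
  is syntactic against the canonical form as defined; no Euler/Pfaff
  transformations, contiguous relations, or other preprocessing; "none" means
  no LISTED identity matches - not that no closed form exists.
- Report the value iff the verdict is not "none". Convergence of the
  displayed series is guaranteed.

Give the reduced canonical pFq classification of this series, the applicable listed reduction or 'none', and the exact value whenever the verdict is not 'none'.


Classification (C = 10/11): 0F0 with upper {-}, lower {-}, argument x = -3/4. Verdict: exponential (I5) applies (the 0F0 exponential series at x = -3/4). Value: (10/11) * e^(-3/4).

Key step: t_0 = 10/11 here, and the (-1)^k factor (C = 10/11, x = -3/4) folds into the argument's sign.
Term ratio: r(k) = (-3/4) * 1 / [(k+1)] - rational in k, leading ratio (-3/4); with t_0 = 10/11, classification follows.


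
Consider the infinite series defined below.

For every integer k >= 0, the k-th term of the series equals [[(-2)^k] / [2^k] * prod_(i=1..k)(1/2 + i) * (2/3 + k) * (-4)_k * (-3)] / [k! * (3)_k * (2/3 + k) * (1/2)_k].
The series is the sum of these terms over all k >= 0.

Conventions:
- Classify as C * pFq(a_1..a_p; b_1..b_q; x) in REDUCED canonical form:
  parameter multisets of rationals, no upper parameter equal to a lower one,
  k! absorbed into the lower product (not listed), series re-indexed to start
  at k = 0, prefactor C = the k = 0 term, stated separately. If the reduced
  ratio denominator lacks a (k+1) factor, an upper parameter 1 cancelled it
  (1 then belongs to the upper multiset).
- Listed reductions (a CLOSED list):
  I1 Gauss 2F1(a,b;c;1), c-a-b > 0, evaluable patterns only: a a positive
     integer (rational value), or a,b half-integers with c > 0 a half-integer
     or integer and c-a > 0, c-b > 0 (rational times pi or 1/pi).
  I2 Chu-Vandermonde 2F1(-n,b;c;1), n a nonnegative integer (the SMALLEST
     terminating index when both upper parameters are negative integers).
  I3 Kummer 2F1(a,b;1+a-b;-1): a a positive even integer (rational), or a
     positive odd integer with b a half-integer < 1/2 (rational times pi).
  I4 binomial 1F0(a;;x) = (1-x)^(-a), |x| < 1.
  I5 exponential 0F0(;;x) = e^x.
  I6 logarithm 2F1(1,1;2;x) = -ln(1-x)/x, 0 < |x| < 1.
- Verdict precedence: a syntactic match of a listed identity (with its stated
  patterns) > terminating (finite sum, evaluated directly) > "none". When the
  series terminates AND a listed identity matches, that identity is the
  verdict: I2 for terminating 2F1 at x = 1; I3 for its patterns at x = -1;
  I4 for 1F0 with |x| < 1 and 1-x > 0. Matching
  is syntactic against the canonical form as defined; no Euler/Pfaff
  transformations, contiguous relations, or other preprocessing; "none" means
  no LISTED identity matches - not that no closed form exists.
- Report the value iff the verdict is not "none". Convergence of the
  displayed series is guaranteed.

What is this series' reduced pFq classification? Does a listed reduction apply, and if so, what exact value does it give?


Structural cue: x = (-1) and the two k-th powers (prefactor -3) combine into one argument.
Consecutive-term ratio: r(k) = (-1) * (k-4) (k+3/2) / [(k+1/2) (k+3) (k+1)] - rational; roots negated = parameters, x = (-1), C = -3.

The series (x = -1) is 2F2: upper {-4, 3/2}, lower {1/2, 3}, prefactor -3. Verdict: terminating - upper parameter -4 makes this a finite sum (last index 4), evaluated exactly. Exact value: -959/40.


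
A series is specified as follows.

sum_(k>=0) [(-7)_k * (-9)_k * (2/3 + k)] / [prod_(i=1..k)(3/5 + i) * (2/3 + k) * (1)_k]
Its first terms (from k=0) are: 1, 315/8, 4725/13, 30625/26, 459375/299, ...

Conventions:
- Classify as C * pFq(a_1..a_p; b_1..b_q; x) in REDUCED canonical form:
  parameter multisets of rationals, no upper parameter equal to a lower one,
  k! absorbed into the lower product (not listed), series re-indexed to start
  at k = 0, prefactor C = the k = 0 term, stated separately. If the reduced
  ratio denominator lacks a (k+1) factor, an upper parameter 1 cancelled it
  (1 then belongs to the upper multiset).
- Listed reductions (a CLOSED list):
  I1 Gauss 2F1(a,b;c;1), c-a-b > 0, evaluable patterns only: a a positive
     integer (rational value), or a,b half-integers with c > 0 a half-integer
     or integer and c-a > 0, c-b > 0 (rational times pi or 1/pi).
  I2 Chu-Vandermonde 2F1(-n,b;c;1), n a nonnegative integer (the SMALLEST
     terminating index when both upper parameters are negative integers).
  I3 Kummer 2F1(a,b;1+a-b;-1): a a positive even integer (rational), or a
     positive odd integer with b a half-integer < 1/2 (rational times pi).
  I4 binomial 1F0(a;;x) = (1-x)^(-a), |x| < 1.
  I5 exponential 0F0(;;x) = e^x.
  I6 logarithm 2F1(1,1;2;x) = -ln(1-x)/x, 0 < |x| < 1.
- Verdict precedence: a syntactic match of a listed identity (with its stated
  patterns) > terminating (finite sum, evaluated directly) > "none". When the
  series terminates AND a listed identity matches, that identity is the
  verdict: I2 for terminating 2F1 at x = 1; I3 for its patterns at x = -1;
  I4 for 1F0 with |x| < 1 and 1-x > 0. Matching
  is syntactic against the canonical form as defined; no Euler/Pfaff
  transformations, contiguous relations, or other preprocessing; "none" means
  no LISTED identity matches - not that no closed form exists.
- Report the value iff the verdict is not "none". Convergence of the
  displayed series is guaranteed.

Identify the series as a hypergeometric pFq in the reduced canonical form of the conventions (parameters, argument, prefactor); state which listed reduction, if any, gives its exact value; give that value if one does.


At argument 1: a 2F1 with upper {-9, -7}, lower {8/5}, scaled by C = 1. Verdict: Chu-Vandermonde (I2) applies (terminating 2F1 at x = 1 with n = 7, b = -9, c = 8/5). Exact value: 158315611/38456.

First insight: with t_0 = 1, striking the common factor k + 2/3 reduces the term (C = 1, x = 1).
Ratio: r(k) = 1 * (k-9) (k-7) / [(k+8/5) (k+1)] ; factor over Q: parameters, x = 1, and C = 1.


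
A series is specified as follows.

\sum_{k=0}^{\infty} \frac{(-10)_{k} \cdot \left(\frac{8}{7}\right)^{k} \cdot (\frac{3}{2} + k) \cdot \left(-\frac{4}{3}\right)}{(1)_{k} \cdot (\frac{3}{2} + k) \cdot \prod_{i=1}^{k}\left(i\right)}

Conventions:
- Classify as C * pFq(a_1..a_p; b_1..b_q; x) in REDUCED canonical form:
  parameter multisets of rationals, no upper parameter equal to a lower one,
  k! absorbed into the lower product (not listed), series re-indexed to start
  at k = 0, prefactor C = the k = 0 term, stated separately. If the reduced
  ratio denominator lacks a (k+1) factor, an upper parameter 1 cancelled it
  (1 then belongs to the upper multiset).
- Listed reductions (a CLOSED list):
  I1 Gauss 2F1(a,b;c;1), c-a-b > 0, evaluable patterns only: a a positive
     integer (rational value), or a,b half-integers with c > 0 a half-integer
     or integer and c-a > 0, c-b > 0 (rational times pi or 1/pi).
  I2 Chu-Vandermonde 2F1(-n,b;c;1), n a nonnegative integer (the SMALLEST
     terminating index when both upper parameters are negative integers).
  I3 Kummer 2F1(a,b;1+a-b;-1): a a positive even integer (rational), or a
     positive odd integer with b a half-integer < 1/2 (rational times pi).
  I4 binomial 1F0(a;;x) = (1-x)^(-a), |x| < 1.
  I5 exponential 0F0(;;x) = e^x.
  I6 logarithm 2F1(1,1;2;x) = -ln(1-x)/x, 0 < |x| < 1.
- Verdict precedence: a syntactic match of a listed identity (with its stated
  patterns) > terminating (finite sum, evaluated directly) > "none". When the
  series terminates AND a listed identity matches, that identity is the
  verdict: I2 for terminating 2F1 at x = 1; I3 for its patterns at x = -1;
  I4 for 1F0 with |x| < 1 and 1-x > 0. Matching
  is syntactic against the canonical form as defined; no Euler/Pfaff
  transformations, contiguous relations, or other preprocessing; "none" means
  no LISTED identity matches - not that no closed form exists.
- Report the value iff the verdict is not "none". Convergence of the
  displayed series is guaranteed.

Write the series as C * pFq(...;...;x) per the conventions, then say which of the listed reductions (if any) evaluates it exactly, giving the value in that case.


First insight: x = \frac{8}{7} and the factor k + 3/2 cancels (top and bottom), leaving C = -4/3, x = 8/7.
Ratio: r(k) = \frac{8}{7} * (k-10) / [(k+1) (k+1)] - rational in k, leading ratio \frac{8}{7}; with t_0 = -\frac{4}{3}, classification follows.

This is -\frac{4}{3} * 1F1(-10; 1; \frac{8}{7}) in reduced canonical form. Verdict: terminating - upper -10 stops the sum at k = 10; the 11 terms are added exactly. Exact value: -\frac{8491713254396}{12012259963725}.


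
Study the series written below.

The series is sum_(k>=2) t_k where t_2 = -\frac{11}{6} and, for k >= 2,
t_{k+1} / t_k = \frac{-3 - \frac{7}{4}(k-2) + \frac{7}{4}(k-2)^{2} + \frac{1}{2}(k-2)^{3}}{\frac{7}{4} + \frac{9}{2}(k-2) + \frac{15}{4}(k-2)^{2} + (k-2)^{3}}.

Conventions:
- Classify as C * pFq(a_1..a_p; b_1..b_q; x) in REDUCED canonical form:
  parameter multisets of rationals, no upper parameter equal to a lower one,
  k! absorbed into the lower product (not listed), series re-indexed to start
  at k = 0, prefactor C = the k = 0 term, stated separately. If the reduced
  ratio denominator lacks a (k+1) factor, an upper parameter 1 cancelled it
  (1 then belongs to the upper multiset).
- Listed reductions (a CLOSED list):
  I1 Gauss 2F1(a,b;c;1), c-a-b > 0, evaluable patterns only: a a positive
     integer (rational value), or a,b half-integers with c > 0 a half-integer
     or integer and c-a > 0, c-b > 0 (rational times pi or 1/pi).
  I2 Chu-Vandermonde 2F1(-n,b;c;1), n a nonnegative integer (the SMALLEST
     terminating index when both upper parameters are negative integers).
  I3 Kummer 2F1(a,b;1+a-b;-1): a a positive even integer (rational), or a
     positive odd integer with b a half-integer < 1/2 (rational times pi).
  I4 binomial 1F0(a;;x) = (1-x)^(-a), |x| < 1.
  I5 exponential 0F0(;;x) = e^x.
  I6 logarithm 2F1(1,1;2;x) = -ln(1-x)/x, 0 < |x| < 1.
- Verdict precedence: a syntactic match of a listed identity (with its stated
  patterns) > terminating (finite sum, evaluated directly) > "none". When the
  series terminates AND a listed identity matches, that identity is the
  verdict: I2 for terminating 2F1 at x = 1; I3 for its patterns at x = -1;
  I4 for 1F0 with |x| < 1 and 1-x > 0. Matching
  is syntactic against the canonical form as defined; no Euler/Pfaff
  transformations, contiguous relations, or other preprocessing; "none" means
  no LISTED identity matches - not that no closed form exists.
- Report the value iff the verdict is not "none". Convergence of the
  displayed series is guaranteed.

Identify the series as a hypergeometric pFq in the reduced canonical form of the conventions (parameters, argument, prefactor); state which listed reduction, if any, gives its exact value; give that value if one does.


The series (x = \frac{1}{2}) is 2F1: upper {-\frac{3}{2}, 4}, lower {\frac{7}{4}}, prefactor -\frac{11}{6}. Verdict: none - at argument \frac{1}{2} the multisets {-\frac{3}{2}, 4} ; {\frac{7}{4}} match no listed identity.

Structural cue: t_0 = -\frac{11}{6} here, and the parameter 1 appears in both the upper and lower lists and cancels.
Step ratio: r(k) = \frac{1}{2} * (k-\frac{3}{2}) (k+4) / [(k+\frac{7}{4}) (k+1)] - rational in k, leading ratio \frac{1}{2}; with t_0 = -\frac{11}{6}, classification follows.


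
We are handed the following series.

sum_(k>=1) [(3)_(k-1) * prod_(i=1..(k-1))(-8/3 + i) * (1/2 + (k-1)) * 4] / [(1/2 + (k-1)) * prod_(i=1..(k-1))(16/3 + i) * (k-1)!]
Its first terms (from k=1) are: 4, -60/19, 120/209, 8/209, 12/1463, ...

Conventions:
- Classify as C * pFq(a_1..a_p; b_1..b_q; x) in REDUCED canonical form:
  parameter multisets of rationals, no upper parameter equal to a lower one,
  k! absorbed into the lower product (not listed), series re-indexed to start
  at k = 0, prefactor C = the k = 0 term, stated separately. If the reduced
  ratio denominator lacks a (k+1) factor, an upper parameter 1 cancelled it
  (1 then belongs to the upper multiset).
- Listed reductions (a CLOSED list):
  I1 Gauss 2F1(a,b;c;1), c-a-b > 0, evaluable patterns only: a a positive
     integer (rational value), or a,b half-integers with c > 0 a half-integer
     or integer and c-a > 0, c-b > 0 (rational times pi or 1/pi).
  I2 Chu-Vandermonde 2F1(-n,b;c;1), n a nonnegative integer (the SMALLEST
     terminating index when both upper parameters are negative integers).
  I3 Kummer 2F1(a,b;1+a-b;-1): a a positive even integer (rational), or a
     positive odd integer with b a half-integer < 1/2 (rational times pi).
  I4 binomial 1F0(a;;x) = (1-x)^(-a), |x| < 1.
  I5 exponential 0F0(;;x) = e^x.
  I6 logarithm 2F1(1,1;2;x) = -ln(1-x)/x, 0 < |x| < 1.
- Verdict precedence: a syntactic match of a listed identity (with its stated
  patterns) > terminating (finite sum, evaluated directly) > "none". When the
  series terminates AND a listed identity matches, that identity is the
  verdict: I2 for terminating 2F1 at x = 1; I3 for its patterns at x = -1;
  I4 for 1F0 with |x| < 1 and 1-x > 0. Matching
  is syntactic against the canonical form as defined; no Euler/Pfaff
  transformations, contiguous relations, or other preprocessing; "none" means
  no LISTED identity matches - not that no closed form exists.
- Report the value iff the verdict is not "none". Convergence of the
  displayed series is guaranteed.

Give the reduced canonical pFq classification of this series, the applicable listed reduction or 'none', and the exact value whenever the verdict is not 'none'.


This is 4 * 2F1(-5/3, 3; 19/3; 1) in reduced canonical form. Verdict: Gauss (I1, integer-parameter pattern) applies (x = 1: the Gamma ratio telescopes since c-a-b = 5 > 0 and a = 3 in Z>0). Exact value: 832/567.

Key observation: t_0 = 4 here, and the lower running product (C = 4) is a rising factorial.
Term ratio: r(k) = 1 * (k-5/3) (k+3) / [(k+19/3) (k+1)] - rational in k. x = 1; t_0 = 4; negate the roots.


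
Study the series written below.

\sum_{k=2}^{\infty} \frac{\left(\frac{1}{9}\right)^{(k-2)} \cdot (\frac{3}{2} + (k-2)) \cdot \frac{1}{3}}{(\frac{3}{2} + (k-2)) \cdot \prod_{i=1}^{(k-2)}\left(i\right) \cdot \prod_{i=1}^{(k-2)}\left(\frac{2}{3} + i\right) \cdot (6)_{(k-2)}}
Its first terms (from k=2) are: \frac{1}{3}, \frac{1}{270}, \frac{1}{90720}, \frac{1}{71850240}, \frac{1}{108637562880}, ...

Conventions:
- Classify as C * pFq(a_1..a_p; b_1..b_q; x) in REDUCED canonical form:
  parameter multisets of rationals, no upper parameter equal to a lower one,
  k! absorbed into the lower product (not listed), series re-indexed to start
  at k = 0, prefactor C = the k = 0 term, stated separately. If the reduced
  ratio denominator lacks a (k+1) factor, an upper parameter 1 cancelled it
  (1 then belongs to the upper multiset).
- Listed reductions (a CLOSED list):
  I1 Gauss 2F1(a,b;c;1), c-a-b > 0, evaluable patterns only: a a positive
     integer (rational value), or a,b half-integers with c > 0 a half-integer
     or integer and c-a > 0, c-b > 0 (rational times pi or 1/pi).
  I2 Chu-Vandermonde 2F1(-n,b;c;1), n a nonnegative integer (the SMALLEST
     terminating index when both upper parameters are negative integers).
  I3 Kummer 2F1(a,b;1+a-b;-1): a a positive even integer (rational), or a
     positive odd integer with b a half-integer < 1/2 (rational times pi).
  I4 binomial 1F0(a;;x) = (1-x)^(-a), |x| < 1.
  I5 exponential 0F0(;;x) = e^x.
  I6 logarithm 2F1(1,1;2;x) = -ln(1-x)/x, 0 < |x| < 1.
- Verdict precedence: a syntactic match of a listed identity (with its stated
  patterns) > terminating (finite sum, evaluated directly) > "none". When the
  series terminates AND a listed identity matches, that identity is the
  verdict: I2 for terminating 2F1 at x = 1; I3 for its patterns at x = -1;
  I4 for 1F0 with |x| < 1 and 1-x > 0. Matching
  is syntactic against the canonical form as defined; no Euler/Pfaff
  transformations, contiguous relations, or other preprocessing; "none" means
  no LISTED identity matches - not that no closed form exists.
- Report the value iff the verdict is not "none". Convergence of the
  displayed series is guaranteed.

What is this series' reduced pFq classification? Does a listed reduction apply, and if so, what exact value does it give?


x = \frac{1}{9} here; the reduced form reads 0F2, upper {-}, lower {\frac{5}{3}, 6}, C = \frac{1}{3}. Verdict: none - at argument \frac{1}{9} the multisets {-} ; {\frac{5}{3}, 6} match no listed identity.

Structural cue: x = \frac{1}{9} and the product of the first k integers (prefactor 1/3) is k!.
Ratio: r(k) = \frac{1}{9} * 1 / [(k+\frac{5}{3}) (k+6) (k+1)] - poly over poly, x = \frac{1}{9} from leading terms; C = \frac{1}{3} at k = 0.


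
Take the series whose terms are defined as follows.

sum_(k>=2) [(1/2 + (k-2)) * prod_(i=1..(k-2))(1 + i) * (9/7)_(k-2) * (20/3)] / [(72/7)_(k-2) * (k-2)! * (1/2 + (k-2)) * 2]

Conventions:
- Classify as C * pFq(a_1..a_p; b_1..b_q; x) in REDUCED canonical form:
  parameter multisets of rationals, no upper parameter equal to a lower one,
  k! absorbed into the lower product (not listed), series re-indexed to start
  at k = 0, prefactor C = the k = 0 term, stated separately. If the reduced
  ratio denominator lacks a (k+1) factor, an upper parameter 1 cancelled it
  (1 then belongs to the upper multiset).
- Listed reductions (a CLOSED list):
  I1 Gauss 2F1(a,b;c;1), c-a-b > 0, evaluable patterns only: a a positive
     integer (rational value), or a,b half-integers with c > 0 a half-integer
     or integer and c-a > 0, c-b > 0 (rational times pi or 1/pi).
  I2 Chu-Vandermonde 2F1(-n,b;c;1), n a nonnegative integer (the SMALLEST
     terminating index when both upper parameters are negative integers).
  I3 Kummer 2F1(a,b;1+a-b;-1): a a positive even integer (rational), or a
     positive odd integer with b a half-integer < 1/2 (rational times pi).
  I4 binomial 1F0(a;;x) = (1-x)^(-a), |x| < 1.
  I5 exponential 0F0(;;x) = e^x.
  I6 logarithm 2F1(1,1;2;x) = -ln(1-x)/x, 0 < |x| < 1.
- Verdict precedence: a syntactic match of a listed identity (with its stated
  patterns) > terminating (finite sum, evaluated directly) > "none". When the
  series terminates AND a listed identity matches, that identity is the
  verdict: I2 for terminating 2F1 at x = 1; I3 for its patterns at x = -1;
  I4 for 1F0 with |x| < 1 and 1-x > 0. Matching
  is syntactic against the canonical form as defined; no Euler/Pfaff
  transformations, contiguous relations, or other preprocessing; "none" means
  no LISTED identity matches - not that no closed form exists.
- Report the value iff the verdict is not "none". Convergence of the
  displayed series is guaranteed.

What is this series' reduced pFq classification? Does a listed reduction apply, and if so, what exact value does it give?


Classification (C = 10/3): 2F1 with upper {9/7, 2}, lower {72/7}, argument x = 1. Verdict: this is the Gauss summation I1 (x = 1: the Gamma ratio telescopes since c-a-b = 7 > 0 and a = 2 in Z>0). Sum: 9425/2058.

Key observation: with t_0 = 10/3, the running product (C = 10/3, x = 1) telescopes to a rising factorial.
Adjacent-term ratio: r(k) = 1 * (k+9/7) (k+2) / [(k+72/7) (k+1)] - rational in k. x = 1; t_0 = 10/3; negate the roots.


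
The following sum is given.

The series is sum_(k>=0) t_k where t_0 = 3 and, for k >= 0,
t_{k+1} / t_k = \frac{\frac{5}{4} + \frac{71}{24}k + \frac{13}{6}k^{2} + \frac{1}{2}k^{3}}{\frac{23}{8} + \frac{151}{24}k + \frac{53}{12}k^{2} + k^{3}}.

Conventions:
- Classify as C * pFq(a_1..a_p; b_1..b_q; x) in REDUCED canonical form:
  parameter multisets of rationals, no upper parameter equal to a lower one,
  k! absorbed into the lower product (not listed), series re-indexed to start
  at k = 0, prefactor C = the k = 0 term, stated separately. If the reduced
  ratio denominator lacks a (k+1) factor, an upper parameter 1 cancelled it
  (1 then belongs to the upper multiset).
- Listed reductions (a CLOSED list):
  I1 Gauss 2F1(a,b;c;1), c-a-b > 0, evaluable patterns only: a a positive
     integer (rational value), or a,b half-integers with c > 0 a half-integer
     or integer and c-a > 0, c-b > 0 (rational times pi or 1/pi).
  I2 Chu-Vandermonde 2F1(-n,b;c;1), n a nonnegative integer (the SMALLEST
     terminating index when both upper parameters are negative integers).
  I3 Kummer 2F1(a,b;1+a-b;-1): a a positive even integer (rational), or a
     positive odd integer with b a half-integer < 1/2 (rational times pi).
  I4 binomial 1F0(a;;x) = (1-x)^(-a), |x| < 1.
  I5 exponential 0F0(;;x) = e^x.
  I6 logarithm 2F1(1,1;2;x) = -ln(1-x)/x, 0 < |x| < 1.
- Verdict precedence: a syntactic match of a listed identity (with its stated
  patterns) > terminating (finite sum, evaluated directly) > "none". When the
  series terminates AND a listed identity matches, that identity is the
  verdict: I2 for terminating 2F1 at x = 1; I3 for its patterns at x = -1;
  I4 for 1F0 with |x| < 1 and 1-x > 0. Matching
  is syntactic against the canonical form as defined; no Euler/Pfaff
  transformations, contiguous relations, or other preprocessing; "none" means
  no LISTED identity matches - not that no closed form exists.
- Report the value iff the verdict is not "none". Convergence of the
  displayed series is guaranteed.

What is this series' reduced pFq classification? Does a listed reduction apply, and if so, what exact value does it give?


Canonical form: C = 3 times 2F1 with upper {\frac{5}{6}, 2}, lower {\frac{23}{12}}, x = \frac{1}{2}. Verdict: none - at argument \frac{1}{2} the multisets {\frac{5}{6}, 2} ; {\frac{23}{12}} match no listed identity.

Key observation: from the first term 3: factor the ratio over Q (prefactor 3): negated roots = parameters.
Term ratio: r(k) = \frac{1}{2} * (k+\frac{5}{6}) (k+2) / [(k+\frac{23}{12}) (k+1)] - poly over poly, x = \frac{1}{2} from leading terms; C = 3 at k = 0.


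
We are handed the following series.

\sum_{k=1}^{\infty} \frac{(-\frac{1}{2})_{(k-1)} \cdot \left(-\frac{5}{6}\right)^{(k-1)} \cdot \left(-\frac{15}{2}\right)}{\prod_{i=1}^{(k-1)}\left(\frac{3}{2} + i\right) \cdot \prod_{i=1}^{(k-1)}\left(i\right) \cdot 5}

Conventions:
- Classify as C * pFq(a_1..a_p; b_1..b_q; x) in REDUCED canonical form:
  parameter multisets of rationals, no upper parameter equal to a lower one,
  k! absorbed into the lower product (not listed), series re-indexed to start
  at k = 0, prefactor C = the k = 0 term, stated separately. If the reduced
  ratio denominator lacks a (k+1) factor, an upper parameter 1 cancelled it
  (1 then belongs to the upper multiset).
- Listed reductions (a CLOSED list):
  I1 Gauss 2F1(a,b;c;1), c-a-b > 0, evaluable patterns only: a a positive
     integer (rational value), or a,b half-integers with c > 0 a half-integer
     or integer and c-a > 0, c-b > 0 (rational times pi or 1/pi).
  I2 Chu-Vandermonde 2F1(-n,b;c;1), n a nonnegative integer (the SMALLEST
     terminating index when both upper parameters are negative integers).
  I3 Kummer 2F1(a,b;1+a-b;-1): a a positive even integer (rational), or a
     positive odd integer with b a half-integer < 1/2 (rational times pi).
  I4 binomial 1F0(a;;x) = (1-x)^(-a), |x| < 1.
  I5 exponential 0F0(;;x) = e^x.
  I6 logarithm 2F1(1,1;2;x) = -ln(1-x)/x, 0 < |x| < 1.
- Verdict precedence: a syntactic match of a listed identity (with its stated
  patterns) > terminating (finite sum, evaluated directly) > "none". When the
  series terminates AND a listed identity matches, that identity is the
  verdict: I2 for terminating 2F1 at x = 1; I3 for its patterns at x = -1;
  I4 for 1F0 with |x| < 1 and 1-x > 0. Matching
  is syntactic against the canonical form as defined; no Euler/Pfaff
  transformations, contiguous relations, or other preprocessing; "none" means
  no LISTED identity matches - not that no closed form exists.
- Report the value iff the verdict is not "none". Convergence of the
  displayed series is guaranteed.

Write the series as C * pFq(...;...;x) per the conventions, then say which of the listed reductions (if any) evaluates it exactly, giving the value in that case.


The series (x = -\frac{5}{6}) is 1F1: upper {-\frac{1}{2}}, lower {\frac{5}{2}}, prefactor -\frac{3}{2}. Verdict: none. No listed pattern accepts 1F1(-\frac{1}{2}; \frac{5}{2}; -\frac{5}{6}).

Key observation: with t_0 = -\frac{3}{2}, the product of the first k integers (C = -3/2) is k!.
Ratio: r(k) = -\frac{5}{6} * (k-\frac{1}{2}) / [(k+\frac{5}{2}) (k+1)] - rational in k, leading ratio -\frac{5}{6}; with t_0 = -\frac{3}{2}, classification follows.


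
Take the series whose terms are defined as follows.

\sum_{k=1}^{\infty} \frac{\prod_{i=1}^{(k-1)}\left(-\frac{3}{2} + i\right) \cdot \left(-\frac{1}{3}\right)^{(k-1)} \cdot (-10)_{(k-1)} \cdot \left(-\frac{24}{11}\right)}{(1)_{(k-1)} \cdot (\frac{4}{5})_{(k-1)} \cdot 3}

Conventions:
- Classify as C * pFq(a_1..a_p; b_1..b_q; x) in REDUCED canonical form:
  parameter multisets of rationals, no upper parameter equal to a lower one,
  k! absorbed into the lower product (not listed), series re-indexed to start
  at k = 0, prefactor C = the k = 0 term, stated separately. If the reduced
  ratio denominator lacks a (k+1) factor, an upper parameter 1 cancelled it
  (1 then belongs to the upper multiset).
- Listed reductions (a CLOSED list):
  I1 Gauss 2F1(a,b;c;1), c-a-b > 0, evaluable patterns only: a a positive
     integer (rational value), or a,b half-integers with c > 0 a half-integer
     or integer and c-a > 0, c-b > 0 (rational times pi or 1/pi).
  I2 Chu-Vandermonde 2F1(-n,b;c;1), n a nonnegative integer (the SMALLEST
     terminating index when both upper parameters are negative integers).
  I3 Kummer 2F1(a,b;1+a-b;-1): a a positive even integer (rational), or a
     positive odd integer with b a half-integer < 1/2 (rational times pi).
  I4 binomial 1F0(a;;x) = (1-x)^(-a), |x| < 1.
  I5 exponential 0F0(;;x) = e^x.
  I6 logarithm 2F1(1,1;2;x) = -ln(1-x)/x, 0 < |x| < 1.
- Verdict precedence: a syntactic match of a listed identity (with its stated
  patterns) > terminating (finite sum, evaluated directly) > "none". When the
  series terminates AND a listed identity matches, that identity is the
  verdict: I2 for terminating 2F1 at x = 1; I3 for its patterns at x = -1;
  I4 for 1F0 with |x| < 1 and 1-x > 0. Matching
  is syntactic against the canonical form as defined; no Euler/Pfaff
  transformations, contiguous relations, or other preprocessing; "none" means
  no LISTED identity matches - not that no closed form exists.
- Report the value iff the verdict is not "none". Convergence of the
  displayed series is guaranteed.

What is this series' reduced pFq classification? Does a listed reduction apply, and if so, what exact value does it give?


At argument -\frac{1}{3}: a 2F1 with upper {-10, -\frac{1}{2}}, lower {\frac{4}{5}}, scaled by C = -\frac{8}{11}. Verdict: terminating - upper -10 stops the sum at k = 10; the 11 terms are added exactly. Its exact value is \frac{36679456427119229}{19538074588741632}.

Structural cue: x = -\frac{1}{3} and the constant factors (C = -8/11, x = -1/3) combine into one prefactor.
Term ratio: r(k) = -\frac{1}{3} * (k-10) (k-\frac{1}{2}) / [(k+\frac{4}{5}) (k+1)] - poly over poly, x = -\frac{1}{3} from leading terms; C = -\frac{8}{11} at k = 0.


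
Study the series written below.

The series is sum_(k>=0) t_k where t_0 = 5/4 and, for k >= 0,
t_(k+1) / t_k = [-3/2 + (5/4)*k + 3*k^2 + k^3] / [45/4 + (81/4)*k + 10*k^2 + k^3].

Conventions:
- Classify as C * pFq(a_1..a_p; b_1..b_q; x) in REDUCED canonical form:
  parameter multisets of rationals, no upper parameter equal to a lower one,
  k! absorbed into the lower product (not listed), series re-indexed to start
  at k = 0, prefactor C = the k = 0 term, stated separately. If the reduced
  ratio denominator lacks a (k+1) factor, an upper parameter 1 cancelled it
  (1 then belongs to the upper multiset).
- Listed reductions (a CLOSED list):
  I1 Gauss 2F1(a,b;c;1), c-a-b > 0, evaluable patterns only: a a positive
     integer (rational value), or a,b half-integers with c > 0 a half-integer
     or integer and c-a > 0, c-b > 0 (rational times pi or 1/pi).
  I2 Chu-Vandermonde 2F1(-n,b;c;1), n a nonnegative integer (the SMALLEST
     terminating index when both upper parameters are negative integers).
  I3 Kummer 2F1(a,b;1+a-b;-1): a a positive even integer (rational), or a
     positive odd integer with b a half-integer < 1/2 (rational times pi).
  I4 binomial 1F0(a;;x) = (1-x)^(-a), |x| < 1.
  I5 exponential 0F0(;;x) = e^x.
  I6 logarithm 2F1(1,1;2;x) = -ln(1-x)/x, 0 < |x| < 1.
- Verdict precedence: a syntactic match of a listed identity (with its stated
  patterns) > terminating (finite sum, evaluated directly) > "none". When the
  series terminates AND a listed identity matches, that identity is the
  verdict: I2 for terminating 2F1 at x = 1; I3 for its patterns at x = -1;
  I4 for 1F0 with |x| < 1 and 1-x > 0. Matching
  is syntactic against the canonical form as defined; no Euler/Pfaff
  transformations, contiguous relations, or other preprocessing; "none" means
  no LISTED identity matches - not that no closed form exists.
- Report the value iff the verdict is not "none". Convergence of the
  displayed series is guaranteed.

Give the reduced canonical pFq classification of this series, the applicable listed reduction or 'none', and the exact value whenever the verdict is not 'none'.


Structural cue: x = 1 and cancel k + 3/2 from the displayed ratio first; then C = 5/4, x = 1.
Consecutive-term ratio: r(k) = 1 * (k-1/2) (k+2) / [(k+15/2) (k+1)] ; factor over Q: parameters, x = 1, and C = 5/4.

Canonical form: C = 5/4 times 2F1 with upper {-1/2, 2}, lower {15/2}, x = 1. Verdict: Gauss's theorem (I1) applies (x = 1: the Gamma ratio telescopes since c-a-b = 6 > 0 and a = 2 in Z>0). Its exact value is 715/672.


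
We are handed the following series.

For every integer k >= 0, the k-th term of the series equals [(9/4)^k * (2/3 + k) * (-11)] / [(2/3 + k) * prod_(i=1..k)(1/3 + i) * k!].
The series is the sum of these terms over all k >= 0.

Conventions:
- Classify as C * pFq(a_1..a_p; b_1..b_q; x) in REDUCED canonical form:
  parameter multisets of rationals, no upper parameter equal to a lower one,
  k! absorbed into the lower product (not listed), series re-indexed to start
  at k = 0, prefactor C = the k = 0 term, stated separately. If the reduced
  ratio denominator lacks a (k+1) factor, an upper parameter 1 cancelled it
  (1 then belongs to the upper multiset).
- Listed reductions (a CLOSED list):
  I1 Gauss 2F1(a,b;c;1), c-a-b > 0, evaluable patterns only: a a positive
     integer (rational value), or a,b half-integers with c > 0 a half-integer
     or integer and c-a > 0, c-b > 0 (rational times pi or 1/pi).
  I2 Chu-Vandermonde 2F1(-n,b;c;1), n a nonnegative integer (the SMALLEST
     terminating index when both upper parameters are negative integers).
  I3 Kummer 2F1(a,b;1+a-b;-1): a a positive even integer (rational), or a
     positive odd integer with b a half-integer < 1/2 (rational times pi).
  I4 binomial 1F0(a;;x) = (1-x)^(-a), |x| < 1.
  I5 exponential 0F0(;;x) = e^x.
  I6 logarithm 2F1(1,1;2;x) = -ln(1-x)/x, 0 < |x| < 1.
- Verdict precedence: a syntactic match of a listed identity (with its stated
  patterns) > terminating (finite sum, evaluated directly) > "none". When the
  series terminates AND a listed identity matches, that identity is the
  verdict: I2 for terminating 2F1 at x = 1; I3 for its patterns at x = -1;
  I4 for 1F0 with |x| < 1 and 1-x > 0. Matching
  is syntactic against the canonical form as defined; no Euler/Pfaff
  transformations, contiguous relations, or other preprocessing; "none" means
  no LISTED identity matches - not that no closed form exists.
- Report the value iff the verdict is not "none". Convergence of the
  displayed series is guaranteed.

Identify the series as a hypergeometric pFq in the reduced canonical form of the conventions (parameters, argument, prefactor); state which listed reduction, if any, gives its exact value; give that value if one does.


Canonical form: C = -11 times 0F1 with upper {-}, lower {4/3}, x = 9/4. Verdict: none - at argument 9/4 the multisets {-} ; {4/3} match no listed identity.

First insight: with t_0 = -11, the lower running product (C = -11, x = 9/4) is a rising factorial.
Adjacent-term ratio: r(k) = (9/4) * 1 / [(k+4/3) (k+1)] - rational; roots negated = parameters, x = (9/4), C = -11.


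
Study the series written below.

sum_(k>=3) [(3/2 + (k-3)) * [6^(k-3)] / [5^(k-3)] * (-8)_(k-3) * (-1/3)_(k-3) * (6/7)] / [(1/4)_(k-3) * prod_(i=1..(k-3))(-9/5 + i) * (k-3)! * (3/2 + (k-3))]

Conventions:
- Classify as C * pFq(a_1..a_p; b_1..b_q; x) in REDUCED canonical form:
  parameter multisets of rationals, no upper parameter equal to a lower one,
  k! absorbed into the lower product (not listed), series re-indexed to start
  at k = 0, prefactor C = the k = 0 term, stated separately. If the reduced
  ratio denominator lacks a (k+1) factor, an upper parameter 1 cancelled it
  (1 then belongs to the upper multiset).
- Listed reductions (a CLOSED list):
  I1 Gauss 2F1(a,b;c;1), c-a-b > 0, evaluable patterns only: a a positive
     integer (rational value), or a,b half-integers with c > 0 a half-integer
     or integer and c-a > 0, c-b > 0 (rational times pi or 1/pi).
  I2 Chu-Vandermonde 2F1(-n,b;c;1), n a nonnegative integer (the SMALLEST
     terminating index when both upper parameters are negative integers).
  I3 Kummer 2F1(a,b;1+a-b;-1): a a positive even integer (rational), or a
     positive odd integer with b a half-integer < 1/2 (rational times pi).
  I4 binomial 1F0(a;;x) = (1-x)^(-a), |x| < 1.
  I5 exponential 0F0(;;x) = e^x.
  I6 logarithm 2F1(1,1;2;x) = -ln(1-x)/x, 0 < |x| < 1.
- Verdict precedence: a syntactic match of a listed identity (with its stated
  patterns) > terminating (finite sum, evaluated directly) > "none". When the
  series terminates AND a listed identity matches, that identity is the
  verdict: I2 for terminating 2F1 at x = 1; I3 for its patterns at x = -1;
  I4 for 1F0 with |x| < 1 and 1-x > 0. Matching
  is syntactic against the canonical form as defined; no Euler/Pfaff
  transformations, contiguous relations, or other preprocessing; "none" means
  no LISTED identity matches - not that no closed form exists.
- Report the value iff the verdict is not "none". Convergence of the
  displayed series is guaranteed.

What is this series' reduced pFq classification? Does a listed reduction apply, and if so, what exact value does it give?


Reduced: x = 6/5, 2F2, upper = {-8, -1/3}, lower = {-4/5, 1/4}, C = 6/7. Verdict: terminating - no listed pattern fits, but -8 in the upper list cuts the series at k = 8; direct evaluation. Hence: 32366995677578/2819091099825.

Key observation: t_0 = 6/7 here, and the lower running product (C = 6/7, x = 6/5) is a rising factorial.
Adjacent-term ratio: r(k) = (6/5) * (k-8) (k-1/3) / [(k-4/5) (k+1/4) (k+1)] - rational in k, leading ratio (6/5); with t_0 = 6/7, classification follows.


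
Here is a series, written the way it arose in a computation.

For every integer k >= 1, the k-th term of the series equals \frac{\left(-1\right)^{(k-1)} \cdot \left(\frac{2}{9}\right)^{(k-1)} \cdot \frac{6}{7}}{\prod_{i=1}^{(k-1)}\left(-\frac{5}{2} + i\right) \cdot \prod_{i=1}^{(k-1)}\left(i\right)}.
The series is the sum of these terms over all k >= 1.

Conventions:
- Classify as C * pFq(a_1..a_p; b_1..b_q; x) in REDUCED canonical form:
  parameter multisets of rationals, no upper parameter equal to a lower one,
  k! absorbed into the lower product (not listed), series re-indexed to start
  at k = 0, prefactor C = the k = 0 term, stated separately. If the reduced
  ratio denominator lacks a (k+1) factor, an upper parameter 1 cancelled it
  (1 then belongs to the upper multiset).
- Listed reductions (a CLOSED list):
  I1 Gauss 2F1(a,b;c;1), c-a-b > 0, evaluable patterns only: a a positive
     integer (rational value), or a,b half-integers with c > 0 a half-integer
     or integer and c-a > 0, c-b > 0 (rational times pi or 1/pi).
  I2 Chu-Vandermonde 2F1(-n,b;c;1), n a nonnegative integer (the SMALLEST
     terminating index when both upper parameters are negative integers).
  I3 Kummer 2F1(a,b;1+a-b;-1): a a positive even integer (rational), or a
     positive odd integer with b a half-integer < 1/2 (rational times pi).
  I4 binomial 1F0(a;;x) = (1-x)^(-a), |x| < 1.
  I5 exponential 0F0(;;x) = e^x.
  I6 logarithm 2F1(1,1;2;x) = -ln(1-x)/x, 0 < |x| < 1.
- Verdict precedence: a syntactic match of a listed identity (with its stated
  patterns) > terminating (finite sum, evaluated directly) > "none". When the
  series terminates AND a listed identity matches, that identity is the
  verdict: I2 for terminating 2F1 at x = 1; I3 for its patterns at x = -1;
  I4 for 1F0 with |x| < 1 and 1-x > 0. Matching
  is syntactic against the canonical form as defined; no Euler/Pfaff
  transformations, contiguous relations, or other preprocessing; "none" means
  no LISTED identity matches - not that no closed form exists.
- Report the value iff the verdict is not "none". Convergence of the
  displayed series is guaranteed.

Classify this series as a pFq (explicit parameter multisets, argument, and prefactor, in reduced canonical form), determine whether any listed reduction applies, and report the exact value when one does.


The series (x = -\frac{2}{9}) is 0F1: upper {-}, lower {-\frac{3}{2}}, prefactor \frac{6}{7}. Verdict: none. No listed pattern accepts 0F1(-; -\frac{3}{2}; -\frac{2}{9}).

Key observation: t_0 = \frac{6}{7} here, and the lower running product (C = 6/7) is a rising factorial.
Step ratio: r(k) = -\frac{2}{9} * 1 / [(k-\frac{3}{2}) (k+1)] - rational; roots negated = parameters, x = -\frac{2}{9}, C = \frac{6}{7}.
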